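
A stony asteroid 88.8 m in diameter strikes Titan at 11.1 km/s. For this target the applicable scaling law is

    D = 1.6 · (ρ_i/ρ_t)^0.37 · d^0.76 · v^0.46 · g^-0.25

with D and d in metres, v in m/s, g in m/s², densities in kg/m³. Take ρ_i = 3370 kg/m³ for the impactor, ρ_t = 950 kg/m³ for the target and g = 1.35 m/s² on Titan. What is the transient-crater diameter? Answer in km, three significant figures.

D ≈ 5.21 km

In SI units: v = 11100 m/s.
(ρ_i/ρ_t)^0.37 = (3370/950)^0.37 = 1.598
d^0.76 = 88.8^0.76 = 30.25
v^0.46 = 11100^0.46 = 72.59
g^-0.25 = 1.35^-0.25 = 0.9277
D = 1.6 × 1.598 × 30.25 × 72.59 × 0.9277 = 5208 m
   = 5.208 km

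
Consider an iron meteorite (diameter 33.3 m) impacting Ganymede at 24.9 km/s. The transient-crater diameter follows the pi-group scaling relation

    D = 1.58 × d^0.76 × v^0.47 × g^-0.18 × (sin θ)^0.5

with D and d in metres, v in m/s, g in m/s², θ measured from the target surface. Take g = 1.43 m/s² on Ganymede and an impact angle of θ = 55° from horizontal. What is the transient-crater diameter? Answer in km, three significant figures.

In SI units: v = 24900 m/s.
d^0.76 = 33.3^0.76 = 14.36
v^0.47 = 24900^0.47 = 116.5
g^-0.18 = 1.43^-0.18 = 0.9376
(sin 55°)^0.5 = 0.8192^0.5 = 0.9051
D = 1.58 × 14.36 × 116.5 × 0.9376 × 0.9051 = 2243 m
   = 2.243 km

D ≈ 2.24 km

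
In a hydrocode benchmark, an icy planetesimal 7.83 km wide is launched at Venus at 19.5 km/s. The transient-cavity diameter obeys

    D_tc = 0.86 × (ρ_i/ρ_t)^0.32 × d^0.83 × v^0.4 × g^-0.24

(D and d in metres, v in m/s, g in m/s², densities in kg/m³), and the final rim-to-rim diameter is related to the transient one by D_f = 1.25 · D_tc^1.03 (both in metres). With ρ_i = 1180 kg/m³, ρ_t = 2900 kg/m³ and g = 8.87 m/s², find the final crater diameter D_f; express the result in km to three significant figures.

In SI: d = 7830 m, v = 19500 m/s.
(ρ_i/ρ_t)^0.32 = (1180/2900)^0.32 = 0.7500
d^0.83 = 7830^0.83 = 1705
v^0.4 = 19500^0.4 = 52.00
g^-0.24 = 8.87^-0.24 = 0.5922
D_tc = 0.86 × 0.7500 × 1705 × 52.00 × 0.5922 = 33870 m
D_f = 1.25 × (33870)^1.03 = 57892 m
     = 57.89 km

D_f ≈ 57.9 km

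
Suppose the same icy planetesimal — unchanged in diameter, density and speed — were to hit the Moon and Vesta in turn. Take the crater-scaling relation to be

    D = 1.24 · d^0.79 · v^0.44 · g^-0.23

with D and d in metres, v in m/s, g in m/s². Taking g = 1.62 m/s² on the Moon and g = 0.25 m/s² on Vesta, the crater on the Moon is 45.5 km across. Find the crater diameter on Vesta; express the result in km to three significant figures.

All impactor-dependent factors cancel in the ratio, leaving D_Vesta/D_Moon = (g_Vesta/g_Moon)^-0.23.
(0.25/1.62)^-0.23 = 0.1543^-0.23 = 1.537
D_Vesta = 1.537 × 45.5 km = 69.9 km

D ≈ 69.9 km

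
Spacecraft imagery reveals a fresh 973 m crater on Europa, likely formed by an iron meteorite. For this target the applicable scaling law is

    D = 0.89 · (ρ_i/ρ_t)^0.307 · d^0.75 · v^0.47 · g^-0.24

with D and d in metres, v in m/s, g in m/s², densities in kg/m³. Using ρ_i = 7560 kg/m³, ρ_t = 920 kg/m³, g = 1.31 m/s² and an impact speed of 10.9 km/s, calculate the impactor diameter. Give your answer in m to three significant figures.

d ≈ 15.3 m

Rearranging for d: d = [D / (0.89 · (7560/920)^0.307 · 10900^0.47 · 1.31^-0.24)]^(1/0.75).
(7560/920)^0.307 = 1.909
10900^0.47 = 78.99
1.31^-0.24 = 0.9372
Denominator = 0.89 × 1.909 × 78.99 × 0.9372 = 125.8
D / 125.8 = 973 / 125.8 = 7.734
d = 7.734^(1/0.75) = 7.734^1.3333 = 15.29 m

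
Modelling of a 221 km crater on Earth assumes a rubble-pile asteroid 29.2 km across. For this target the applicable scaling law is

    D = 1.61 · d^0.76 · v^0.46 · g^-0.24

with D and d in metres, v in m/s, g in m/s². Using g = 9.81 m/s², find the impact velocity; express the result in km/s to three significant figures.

Rearranging for v: v = [D / (1.61 · 29200^0.76 · 9.81^-0.24)]^(1/0.46).
D = 221000 m.
29200^0.76 = 2476
9.81^-0.24 = 0.5781
Denominator = 1.61 × 2476 × 0.5781 = 2305
D / 2305 = 221000 / 2305 = 95.88
v = 95.88^(1/0.46) = 95.88^2.1739 = 20327 m/s

v ≈ 20.3 km/s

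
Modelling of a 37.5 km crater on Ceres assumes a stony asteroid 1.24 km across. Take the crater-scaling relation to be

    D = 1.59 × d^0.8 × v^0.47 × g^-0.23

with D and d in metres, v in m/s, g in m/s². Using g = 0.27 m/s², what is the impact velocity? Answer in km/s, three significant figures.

v ≈ 5.75 km/s

Rearranging for v: v = [D / (1.59 · 1240^0.8 · 0.27^-0.23)]^(1/0.47).
D = 37500 m.
1240^0.8 = 298.4
0.27^-0.23 = 1.351
Denominator = 1.59 × 298.4 × 1.351 = 641.0
D / 641.0 = 37500 / 641.0 = 58.50
v = 58.50^(1/0.47) = 58.50^2.1277 = 5754 m/s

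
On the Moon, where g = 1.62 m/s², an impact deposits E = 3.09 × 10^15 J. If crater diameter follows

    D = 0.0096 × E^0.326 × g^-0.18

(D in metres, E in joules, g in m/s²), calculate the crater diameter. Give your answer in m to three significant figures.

D ≈ 987 m

E^0.326 = (3.09 × 10^15)^0.326 = 1.121 × 10^5
g^-0.18 = 1.62^-0.18 = 0.9168
D = 0.0096 × 1.121 × 10^5 × 0.9168 = 986.6 m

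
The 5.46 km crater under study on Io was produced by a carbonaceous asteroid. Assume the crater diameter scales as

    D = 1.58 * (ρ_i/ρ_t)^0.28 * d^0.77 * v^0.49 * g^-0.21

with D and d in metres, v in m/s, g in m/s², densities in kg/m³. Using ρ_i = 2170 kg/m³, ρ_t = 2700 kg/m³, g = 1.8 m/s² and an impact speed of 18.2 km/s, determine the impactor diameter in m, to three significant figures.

d ≈ 97.4 m

Rearranging for d: d = [D / (1.58 · (2170/2700)^0.28 · 18200^0.49 · 1.8^-0.21)]^(1/0.77).
D = 5460 m.
(2170/2700)^0.28 = 0.9406
18200^0.49 = 122.3
1.8^-0.21 = 0.8839
Denominator = 1.58 × 0.9406 × 122.3 × 0.8839 = 160.7
D / 160.7 = 5460 / 160.7 = 33.98
d = 33.98^(1/0.77) = 33.98^1.2987 = 97.41 m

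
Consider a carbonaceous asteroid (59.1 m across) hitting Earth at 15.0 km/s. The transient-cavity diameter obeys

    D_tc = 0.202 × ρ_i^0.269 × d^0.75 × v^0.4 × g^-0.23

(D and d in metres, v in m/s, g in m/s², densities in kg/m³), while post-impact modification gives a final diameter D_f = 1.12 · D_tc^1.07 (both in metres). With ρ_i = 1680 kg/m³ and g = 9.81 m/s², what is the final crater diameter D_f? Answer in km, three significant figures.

D_f ≈ 1.58 km

v = 15000 m/s.
ρ_i^0.269 = 1680^0.269 = 7.372
d^0.75 = 59.1^0.75 = 21.32
v^0.4 = 15000^0.4 = 46.82
g^-0.23 = 9.81^-0.23 = 0.5914
D_tc = 0.202 × 7.372 × 21.32 × 46.82 × 0.5914 = 879.1 m
D_f = 1.12 × (879.1)^1.07 = 1582 m
     = 1.582 km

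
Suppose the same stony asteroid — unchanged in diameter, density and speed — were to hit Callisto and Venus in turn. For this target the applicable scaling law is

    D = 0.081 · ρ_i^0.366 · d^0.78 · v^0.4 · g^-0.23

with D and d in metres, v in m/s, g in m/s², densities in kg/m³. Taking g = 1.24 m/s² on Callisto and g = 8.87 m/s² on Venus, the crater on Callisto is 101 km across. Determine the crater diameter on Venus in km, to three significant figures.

All impactor-dependent factors cancel in the ratio, leaving D_Venus/D_Callisto = (g_Venus/g_Callisto)^-0.23.
(8.87/1.24)^-0.23 = 7.153^-0.23 = 0.6360
D_Venus = 0.6360 × 101 km = 64.2 km

D ≈ 64.2 km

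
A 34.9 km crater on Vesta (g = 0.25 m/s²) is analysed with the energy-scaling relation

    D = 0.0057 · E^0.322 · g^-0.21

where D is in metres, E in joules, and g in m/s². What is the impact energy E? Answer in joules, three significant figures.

E ≈ 4.84 × 10^20 J

Rearranging: E = [D / (0.0057 · g^-0.21)]^(1/0.322).
D = 34900 m.
g^-0.21 = 0.25^-0.21 = 1.338
D / (0.0057 × 1.338) = 34900 / (7.627 × 10^-3) = 4.576 × 10^6
E = (4.576 × 10^6)^3.1056 = 4.840 × 10^20 J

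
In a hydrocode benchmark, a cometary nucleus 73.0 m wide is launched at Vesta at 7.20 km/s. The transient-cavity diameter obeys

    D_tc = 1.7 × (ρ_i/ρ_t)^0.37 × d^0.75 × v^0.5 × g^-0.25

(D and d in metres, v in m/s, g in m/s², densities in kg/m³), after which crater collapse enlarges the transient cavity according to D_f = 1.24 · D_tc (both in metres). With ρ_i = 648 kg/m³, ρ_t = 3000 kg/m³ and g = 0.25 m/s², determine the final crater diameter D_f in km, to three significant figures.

D_f ≈ 3.58 km

v = 7200 m/s.
(ρ_i/ρ_t)^0.37 = (648/3000)^0.37 = 0.5672
d^0.75 = 73^0.75 = 24.97
v^0.5 = 7200^0.5 = 84.85
g^-0.25 = 0.25^-0.25 = 1.414
D_tc = 1.7 × 0.5672 × 24.97 × 84.85 × 1.414 = 2889 m
D_f = 1.24 × 2889 = 3582 m
     = 3.582 km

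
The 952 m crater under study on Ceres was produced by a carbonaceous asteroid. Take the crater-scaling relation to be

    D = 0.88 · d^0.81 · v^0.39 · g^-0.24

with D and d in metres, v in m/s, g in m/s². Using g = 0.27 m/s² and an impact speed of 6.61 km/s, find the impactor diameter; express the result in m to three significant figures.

d ≈ 54.7 m

Rearranging for d: d = [D / (0.88 · 6610^0.39 · 0.27^-0.24)]^(1/0.81).
6610^0.39 = 30.89
0.27^-0.24 = 1.369
Denominator = 0.88 × 30.89 × 1.369 = 37.21
D / 37.21 = 952 / 37.21 = 25.58
d = 25.58^(1/0.81) = 25.58^1.2346 = 54.73 m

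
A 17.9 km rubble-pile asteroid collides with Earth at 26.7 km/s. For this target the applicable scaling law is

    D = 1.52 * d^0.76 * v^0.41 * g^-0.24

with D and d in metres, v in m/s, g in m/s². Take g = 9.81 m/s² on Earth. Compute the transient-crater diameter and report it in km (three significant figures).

D ≈ 97.9 km

In SI units: d = 17900 m, v = 26700 m/s.
d^0.76 = 17900^0.76 = 1707
v^0.41 = 26700^0.41 = 65.29
g^-0.24 = 9.81^-0.24 = 0.5781
D = 1.52 × 1707 × 65.29 × 0.5781 = 97932 m
   = 97.93 km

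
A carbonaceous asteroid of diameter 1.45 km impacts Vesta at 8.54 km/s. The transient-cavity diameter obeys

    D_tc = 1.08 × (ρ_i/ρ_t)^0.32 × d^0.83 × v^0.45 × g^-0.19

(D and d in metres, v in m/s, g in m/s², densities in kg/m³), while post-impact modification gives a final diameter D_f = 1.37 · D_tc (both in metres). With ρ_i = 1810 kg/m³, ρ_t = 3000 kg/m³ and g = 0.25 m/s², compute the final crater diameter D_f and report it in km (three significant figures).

D_f ≈ 40.5 km

In SI: d = 1450 m, v = 8540 m/s.
(ρ_i/ρ_t)^0.32 = (1810/3000)^0.32 = 0.8507
d^0.83 = 1450^0.83 = 420.7
v^0.45 = 8540^0.45 = 58.77
g^-0.19 = 0.25^-0.19 = 1.301
D_tc = 1.08 × 0.8507 × 420.7 × 58.77 × 1.301 = 29550 m
D_f = 1.37 × 29550 = 40484 m
     = 40.48 km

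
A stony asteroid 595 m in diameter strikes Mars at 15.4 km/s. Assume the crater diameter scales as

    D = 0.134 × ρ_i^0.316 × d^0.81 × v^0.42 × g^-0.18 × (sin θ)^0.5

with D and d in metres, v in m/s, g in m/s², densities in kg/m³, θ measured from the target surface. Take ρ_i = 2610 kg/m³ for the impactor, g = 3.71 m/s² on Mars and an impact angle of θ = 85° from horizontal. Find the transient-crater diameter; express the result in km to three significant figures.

D ≈ 12.9 km

In SI units: v = 15400 m/s.
ρ_i^0.316 = 2610^0.316 = 12.01
d^0.81 = 595^0.81 = 176.7
v^0.42 = 15400^0.42 = 57.38
g^-0.18 = 3.71^-0.18 = 0.7898
(sin 85°)^0.5 = 0.9962^0.5 = 0.9981
D = 0.134 × 12.01 × 176.7 × 57.38 × 0.7898 × 0.9981 = 12863 m
   = 12.86 km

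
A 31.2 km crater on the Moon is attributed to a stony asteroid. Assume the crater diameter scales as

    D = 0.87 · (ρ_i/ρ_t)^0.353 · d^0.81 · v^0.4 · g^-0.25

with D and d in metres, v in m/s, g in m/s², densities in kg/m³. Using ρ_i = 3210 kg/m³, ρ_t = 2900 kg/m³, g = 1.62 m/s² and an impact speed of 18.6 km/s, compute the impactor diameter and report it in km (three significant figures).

d ≈ 3.63 km

Rearranging for d: d = [D / (0.87 · (3210/2900)^0.353 · 18600^0.4 · 1.62^-0.25)]^(1/0.81).
D = 31200 m.
(3210/2900)^0.353 = 1.037
18600^0.4 = 51.03
1.62^-0.25 = 0.8864
Denominator = 0.87 × 1.037 × 51.03 × 0.8864 = 40.81
D / 40.81 = 31200 / 40.81 = 764.5
d = 764.5^(1/0.81) = 764.5^1.2346 = 3629 m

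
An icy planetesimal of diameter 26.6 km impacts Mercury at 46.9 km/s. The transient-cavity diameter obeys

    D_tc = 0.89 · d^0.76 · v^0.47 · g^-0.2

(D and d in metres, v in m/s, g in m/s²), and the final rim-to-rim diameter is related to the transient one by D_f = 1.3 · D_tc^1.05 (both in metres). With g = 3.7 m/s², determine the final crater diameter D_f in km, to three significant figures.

D_f ≈ 599 km

In SI: d = 26600 m, v = 46900 m/s.
d^0.76 = 26600^0.76 = 2306
v^0.47 = 46900^0.47 = 156.8
g^-0.2 = 3.7^-0.2 = 0.7698
D_tc = 0.89 × 2306 × 156.8 × 0.7698 = 2.477 × 10^5 m
D_f = 1.3 × (2.477 × 10^5)^1.05 = 5.992 × 10^5 m
     = 599.2 km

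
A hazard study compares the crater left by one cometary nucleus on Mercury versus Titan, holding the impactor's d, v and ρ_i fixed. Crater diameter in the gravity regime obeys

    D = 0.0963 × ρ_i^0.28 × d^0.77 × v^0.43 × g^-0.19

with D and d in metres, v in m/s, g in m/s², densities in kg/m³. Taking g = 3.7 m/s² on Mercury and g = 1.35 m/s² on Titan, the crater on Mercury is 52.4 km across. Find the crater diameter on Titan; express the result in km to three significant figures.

All impactor-dependent factors cancel in the ratio, leaving D_Titan/D_Mercury = (g_Titan/g_Mercury)^-0.19.
(1.35/3.7)^-0.19 = 0.3649^-0.19 = 1.211
D_Titan = 1.211 × 52.4 km = 63.5 km

D ≈ 63.5 km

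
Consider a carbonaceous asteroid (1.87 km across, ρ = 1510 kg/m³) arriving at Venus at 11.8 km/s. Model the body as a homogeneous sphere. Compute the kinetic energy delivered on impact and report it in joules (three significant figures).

E ≈ 3.60 × 10^20 J

d = 1870 m; v = 11800 m/s.
Mass m = (π/6) ρ d³ = (π/6) × 1510 × (1870)³ = 5.170 × 10^12 kg
E = ½ m v² = 0.5 × 5.170 × 10^12 × (11800)² = 3.599 × 10^20 J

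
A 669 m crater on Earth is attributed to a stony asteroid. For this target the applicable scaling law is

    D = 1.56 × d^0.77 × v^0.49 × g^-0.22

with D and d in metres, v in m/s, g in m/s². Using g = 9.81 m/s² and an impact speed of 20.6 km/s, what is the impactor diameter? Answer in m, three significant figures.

Rearranging for d: d = [D / (1.56 · 20600^0.49 · 9.81^-0.22)]^(1/0.77).
20600^0.49 = 130.0
9.81^-0.22 = 0.6051
Denominator = 1.56 × 130.0 × 0.6051 = 122.7
D / 122.7 = 669 / 122.7 = 5.452
d = 5.452^(1/0.77) = 5.452^1.2987 = 9.048 m

d ≈ 9.05 m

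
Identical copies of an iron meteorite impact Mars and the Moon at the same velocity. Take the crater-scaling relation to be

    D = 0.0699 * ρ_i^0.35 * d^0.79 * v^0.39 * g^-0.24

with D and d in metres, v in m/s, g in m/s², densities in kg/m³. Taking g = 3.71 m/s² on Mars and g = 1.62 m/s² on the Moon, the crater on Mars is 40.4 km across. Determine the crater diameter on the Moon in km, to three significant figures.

All impactor-dependent factors cancel in the ratio, leaving D_Moon/D_Mars = (g_Moon/g_Mars)^-0.24.
(1.62/3.71)^-0.24 = 0.4367^-0.24 = 1.220
D_Moon = 1.220 × 40.4 km = 49.3 km

D ≈ 49.3 km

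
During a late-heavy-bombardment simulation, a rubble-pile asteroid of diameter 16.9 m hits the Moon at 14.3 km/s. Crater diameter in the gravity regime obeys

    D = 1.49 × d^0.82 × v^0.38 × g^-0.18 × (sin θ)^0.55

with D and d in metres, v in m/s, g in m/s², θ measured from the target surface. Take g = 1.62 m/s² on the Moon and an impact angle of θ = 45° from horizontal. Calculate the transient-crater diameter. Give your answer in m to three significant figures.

D ≈ 435 m

In SI units: v = 14300 m/s.
d^0.82 = 16.9^0.82 = 10.16
v^0.38 = 14300^0.38 = 37.93
g^-0.18 = 1.62^-0.18 = 0.9168
(sin 45°)^0.55 = 0.7071^0.55 = 0.8264
D = 1.49 × 10.16 × 37.93 × 0.9168 × 0.8264 = 435.0 m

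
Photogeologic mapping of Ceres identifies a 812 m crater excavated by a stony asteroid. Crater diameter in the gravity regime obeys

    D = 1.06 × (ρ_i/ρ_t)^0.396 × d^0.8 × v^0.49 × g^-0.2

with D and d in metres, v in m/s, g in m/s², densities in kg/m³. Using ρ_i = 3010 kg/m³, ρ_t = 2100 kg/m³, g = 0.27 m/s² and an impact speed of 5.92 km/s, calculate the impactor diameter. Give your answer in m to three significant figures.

Rearranging for d: d = [D / (1.06 · (3010/2100)^0.396 · 5920^0.49 · 0.27^-0.2)]^(1/0.8).
(3010/2100)^0.396 = 1.153
5920^0.49 = 70.54
0.27^-0.2 = 1.299
Denominator = 1.06 × 1.153 × 70.54 × 1.299 = 112.0
D / 112.0 = 812 / 112.0 = 7.250
d = 7.250^(1/0.8) = 7.250^1.25 = 11.90 m

d ≈ 11.9 m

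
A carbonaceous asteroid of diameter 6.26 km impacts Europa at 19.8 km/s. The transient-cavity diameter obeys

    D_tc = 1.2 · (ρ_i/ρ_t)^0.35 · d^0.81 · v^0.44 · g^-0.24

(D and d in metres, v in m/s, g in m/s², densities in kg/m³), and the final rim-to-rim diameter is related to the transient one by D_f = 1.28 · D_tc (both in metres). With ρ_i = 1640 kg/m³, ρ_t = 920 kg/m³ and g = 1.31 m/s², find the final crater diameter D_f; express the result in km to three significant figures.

D_f ≈ 163 km

In SI: d = 6260 m, v = 19800 m/s.
(ρ_i/ρ_t)^0.35 = (1640/920)^0.35 = 1.224
d^0.81 = 6260^0.81 = 1189
v^0.44 = 19800^0.44 = 77.72
g^-0.24 = 1.31^-0.24 = 0.9372
D_tc = 1.2 × 1.224 × 1189 × 77.72 × 0.9372 = 1.272 × 10^5 m
D_f = 1.28 × 1.272 × 10^5 = 1.628 × 10^5 m
     = 162.8 km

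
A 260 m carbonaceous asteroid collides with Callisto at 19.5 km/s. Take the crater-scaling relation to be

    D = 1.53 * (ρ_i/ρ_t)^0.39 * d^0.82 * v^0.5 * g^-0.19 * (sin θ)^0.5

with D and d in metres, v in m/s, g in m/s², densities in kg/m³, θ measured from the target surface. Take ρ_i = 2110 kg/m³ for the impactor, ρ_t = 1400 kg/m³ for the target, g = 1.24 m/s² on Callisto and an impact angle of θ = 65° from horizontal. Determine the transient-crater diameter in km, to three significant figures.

D ≈ 21.9 km

In SI units: v = 19500 m/s.
(ρ_i/ρ_t)^0.39 = (2110/1400)^0.39 = 1.173
d^0.82 = 260^0.82 = 95.56
v^0.5 = 19500^0.5 = 139.6
g^-0.19 = 1.24^-0.19 = 0.9600
(sin 65°)^0.5 = 0.9063^0.5 = 0.9520
D = 1.53 × 1.173 × 95.56 × 139.6 × 0.9600 × 0.9520 = 21881 m
   = 21.88 km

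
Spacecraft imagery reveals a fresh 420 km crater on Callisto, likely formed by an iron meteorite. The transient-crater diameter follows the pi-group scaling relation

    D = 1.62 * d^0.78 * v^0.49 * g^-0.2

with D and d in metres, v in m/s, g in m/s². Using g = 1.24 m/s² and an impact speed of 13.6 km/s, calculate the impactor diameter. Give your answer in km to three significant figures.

Rearranging for d: d = [D / (1.62 · 13600^0.49 · 1.24^-0.2)]^(1/0.78).
D = 420000 m.
13600^0.49 = 106.0
1.24^-0.2 = 0.9579
Denominator = 1.62 × 106.0 × 0.9579 = 164.5
D / 164.5 = 420000 / 164.5 = 2553
d = 2553^(1/0.78) = 2553^1.2821 = 23344 m

d ≈ 23.3 km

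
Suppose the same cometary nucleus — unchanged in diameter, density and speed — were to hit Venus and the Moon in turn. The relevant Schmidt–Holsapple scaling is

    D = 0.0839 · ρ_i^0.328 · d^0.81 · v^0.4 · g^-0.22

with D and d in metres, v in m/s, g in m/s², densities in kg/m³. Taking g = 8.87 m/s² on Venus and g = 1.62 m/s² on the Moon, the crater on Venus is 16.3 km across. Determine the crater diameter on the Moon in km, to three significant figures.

All impactor-dependent factors cancel in the ratio, leaving D_Moon/D_Venus = (g_Moon/g_Venus)^-0.22.
(1.62/8.87)^-0.22 = 0.1826^-0.22 = 1.454
D_Moon = 1.454 × 16.3 km = 23.7 km

D ≈ 23.7 km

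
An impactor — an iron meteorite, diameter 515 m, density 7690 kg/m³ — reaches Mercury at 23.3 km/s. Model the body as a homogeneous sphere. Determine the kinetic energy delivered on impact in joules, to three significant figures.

v = 23300 m/s.
Mass m = (π/6) ρ d³ = (π/6) × 7690 × (515)³ = 5.500 × 10^11 kg
E = ½ m v² = 0.5 × 5.500 × 10^11 × (23300)² = 1.493 × 10^20 J

E ≈ 1.49 × 10^20 J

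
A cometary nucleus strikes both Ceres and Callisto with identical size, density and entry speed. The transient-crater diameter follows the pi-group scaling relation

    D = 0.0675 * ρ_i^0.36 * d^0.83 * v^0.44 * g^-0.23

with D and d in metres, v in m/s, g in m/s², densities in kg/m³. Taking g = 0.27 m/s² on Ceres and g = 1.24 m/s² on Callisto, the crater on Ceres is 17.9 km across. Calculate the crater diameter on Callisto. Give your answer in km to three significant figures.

D ≈ 12.6 km

All impactor-dependent factors cancel in the ratio, leaving D_Callisto/D_Ceres = (g_Callisto/g_Ceres)^-0.23.
(1.24/0.27)^-0.23 = 4.593^-0.23 = 0.7042
D_Callisto = 0.7042 × 17.9 km = 12.6 km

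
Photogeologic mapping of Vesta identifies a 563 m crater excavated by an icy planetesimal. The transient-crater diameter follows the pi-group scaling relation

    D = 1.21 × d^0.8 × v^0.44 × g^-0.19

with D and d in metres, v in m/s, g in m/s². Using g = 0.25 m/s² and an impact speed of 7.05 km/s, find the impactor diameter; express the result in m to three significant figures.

Rearranging for d: d = [D / (1.21 · 7050^0.44 · 0.25^-0.19)]^(1/0.8).
7050^0.44 = 49.34
0.25^-0.19 = 1.301
Denominator = 1.21 × 49.34 × 1.301 = 77.67
D / 77.67 = 563 / 77.67 = 7.249
d = 7.249^(1/0.8) = 7.249^1.25 = 11.89 m

d ≈ 11.9 m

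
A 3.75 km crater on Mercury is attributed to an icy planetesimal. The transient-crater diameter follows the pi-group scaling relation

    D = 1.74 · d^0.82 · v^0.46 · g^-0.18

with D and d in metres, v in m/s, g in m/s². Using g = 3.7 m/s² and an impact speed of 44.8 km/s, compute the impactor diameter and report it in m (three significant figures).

Rearranging for d: d = [D / (1.74 · 44800^0.46 · 3.7^-0.18)]^(1/0.82).
D = 3750 m.
44800^0.46 = 137.9
3.7^-0.18 = 0.7902
Denominator = 1.74 × 137.9 × 0.7902 = 189.6
D / 189.6 = 3750 / 189.6 = 19.78
d = 19.78^(1/0.82) = 19.78^1.2195 = 38.08 m

d ≈ 38.1 m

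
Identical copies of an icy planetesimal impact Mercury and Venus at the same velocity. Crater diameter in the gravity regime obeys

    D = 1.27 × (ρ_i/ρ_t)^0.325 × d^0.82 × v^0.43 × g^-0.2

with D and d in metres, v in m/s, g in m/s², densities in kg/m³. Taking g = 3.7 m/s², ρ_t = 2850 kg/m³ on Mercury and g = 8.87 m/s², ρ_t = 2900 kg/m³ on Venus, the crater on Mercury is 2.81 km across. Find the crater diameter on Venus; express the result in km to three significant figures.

D ≈ 2.35 km

The impactor-only factors (d, v, ρ_i) cancel in the ratio, leaving D_Venus/D_Mercury = (g_Venus/g_Mercury)^-0.2 · (ρ_t,Mercury/ρ_t,Venus)^0.325.
(8.87/3.7)^-0.2 = 2.397^-0.2 = 0.8396
(2850/2900)^0.325 = 0.9828^0.325 = 0.9944
Ratio = 0.8396 × 0.9944 = 0.8349
D_Venus = 0.8349 × 2.81 km = 2.35 km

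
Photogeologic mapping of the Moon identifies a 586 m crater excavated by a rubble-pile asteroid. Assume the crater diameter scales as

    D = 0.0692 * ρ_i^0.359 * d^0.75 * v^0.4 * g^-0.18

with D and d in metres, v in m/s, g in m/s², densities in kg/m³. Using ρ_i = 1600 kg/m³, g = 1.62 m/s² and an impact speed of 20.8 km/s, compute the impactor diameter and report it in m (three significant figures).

d ≈ 28.2 m

Rearranging for d: d = [D / (0.0692 · 1600^0.359 · 20800^0.4 · 1.62^-0.18)]^(1/0.75).
1600^0.359 = 14.13
20800^0.4 = 53.36
1.62^-0.18 = 0.9168
Denominator = 0.0692 × 14.13 × 53.36 × 0.9168 = 47.83
D / 47.83 = 586 / 47.83 = 12.25
d = 12.25^(1/0.75) = 12.25^1.3333 = 28.24 m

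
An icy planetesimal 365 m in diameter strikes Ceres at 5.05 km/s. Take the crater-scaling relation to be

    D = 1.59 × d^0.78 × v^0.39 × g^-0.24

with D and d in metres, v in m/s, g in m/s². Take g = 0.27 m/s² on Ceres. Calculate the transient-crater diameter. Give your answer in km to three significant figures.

D ≈ 6.04 km

In SI units: v = 5050 m/s.
d^0.78 = 365^0.78 = 99.68
v^0.39 = 5050^0.39 = 27.82
g^-0.24 = 0.27^-0.24 = 1.369
D = 1.59 × 99.68 × 27.82 × 1.369 = 6036 m
   = 6.036 km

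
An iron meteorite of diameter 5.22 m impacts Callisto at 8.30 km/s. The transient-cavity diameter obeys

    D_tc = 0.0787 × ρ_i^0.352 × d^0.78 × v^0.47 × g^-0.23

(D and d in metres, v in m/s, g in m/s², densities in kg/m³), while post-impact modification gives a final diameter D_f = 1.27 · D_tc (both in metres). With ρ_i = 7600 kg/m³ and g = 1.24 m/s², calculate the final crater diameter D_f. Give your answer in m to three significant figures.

D_f ≈ 557 m

v = 8300 m/s.
ρ_i^0.352 = 7600^0.352 = 23.23
d^0.78 = 5.22^0.78 = 3.629
v^0.47 = 8300^0.47 = 69.50
g^-0.23 = 1.24^-0.23 = 0.9517
D_tc = 0.0787 × 23.23 × 3.629 × 69.50 × 0.9517 = 438.8 m
D_f = 1.27 × 438.8 = 557.3 m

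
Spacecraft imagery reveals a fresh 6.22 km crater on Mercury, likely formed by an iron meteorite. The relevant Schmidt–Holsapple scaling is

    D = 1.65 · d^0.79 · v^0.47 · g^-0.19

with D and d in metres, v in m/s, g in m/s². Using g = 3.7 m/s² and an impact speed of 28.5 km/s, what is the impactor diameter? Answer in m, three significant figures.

Rearranging for d: d = [D / (1.65 · 28500^0.47 · 3.7^-0.19)]^(1/0.79).
D = 6220 m.
28500^0.47 = 124.1
3.7^-0.19 = 0.7799
Denominator = 1.65 × 124.1 × 0.7799 = 159.7
D / 159.7 = 6220 / 159.7 = 38.95
d = 38.95^(1/0.79) = 38.95^1.2658 = 103.1 m

d ≈ 103 m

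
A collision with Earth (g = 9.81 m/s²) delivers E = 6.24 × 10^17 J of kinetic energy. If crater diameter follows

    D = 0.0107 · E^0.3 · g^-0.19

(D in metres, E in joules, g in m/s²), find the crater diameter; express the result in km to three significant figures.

E^0.3 = (6.24 × 10^17)^0.3 = 2.180 × 10^5
g^-0.19 = 9.81^-0.19 = 0.6480
D = 0.0107 × 2.180 × 10^5 × 0.6480 = 1512 m
   = 1.512 km

D ≈ 1.51 km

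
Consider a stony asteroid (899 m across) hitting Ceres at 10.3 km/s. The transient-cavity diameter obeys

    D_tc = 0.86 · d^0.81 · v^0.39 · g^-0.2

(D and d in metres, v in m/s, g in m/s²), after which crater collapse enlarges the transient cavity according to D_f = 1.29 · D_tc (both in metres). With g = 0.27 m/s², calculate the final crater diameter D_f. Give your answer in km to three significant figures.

D_f ≈ 13.1 km

v = 10300 m/s.
d^0.81 = 899^0.81 = 246.9
v^0.39 = 10300^0.39 = 36.73
g^-0.2 = 0.27^-0.2 = 1.299
D_tc = 0.86 × 246.9 × 36.73 × 1.299 = 10130 m
D_f = 1.29 × 10130 = 13068 m
     = 13.07 km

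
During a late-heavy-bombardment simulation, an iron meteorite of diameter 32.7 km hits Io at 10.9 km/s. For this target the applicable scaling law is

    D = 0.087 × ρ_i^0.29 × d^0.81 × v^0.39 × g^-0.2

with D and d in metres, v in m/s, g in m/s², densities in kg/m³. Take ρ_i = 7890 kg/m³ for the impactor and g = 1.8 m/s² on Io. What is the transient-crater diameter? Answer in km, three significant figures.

D ≈ 178 km

In SI units: d = 32700 m, v = 10900 m/s.
ρ_i^0.29 = 7890^0.29 = 13.49
d^0.81 = 32700^0.81 = 4537
v^0.39 = 10900^0.39 = 37.55
g^-0.2 = 1.8^-0.2 = 0.8891
D = 0.087 × 13.49 × 4537 × 37.55 × 0.8891 = 1.778 × 10^5 m
   = 177.8 km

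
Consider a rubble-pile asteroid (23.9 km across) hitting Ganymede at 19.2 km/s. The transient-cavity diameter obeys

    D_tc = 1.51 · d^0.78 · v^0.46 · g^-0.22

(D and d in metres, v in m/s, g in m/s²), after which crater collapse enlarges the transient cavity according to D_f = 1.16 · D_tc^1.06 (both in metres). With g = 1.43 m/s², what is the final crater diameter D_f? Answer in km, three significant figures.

In SI: d = 23900 m, v = 19200 m/s.
d^0.78 = 23900^0.78 = 2601
v^0.46 = 19200^0.46 = 93.39
g^-0.22 = 1.43^-0.22 = 0.9243
D_tc = 1.51 × 2601 × 93.39 × 0.9243 = 3.390 × 10^5 m
D_f = 1.16 × (3.390 × 10^5)^1.06 = 8.442 × 10^5 m
     = 844.2 km

D_f ≈ 844 km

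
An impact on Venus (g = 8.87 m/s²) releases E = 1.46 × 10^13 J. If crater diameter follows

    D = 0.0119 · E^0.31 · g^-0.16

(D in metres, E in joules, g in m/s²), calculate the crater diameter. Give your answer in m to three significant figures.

E^0.31 = (1.46 × 10^13)^0.31 = 1.205 × 10^4
g^-0.16 = 8.87^-0.16 = 0.7052
D = 0.0119 × 1.205 × 10^4 × 0.7052 = 101.1 m

D ≈ 101 m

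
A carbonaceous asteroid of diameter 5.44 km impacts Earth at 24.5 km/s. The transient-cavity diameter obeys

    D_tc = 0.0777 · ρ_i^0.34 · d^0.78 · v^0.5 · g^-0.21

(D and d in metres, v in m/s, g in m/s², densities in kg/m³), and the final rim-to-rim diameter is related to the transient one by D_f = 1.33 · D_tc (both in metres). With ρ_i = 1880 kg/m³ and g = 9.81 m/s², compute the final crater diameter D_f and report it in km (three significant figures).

D_f ≈ 107 km

In SI: d = 5440 m, v = 24500 m/s.
ρ_i^0.34 = 1880^0.34 = 12.98
d^0.78 = 5440^0.78 = 819.9
v^0.5 = 24500^0.5 = 156.5
g^-0.21 = 9.81^-0.21 = 0.6191
D_tc = 0.0777 × 12.98 × 819.9 × 156.5 × 0.6191 = 80120 m
D_f = 1.33 × 80120 = 1.066 × 10^5 m
     = 106.6 km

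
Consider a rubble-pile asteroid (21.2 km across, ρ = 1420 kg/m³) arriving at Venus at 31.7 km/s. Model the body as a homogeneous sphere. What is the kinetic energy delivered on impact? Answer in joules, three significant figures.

d = 21200 m; v = 31700 m/s.
Mass m = (π/6) ρ d³ = (π/6) × 1420 × (21200)³ = 7.084 × 10^15 kg
E = ½ m v² = 0.5 × 7.084 × 10^15 × (31700)² = 3.559 × 10^24 J

E ≈ 3.56 × 10^24 J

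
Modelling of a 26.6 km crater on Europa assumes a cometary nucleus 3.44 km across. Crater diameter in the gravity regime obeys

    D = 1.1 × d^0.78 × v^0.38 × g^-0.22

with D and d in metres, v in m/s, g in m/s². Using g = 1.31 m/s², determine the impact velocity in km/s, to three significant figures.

Rearranging for v: v = [D / (1.1 · 3440^0.78 · 1.31^-0.22)]^(1/0.38).
D = 26600 m.
3440^0.78 = 573.5
1.31^-0.22 = 0.9423
Denominator = 1.1 × 573.5 × 0.9423 = 594.4
D / 594.4 = 26600 / 594.4 = 44.75
v = 44.75^(1/0.38) = 44.75^2.6316 = 22092 m/s

v ≈ 22.1 km/s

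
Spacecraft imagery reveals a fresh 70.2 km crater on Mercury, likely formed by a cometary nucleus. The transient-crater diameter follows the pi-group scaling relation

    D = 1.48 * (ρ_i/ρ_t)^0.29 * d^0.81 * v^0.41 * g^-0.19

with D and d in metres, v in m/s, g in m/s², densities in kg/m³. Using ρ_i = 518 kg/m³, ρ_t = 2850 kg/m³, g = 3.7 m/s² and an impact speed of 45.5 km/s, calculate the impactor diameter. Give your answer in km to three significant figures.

d ≈ 6.51 km

Rearranging for d: d = [D / (1.48 · (518/2850)^0.29 · 45500^0.41 · 3.7^-0.19)]^(1/0.81).
D = 70200 m.
(518/2850)^0.29 = 0.6099
45500^0.41 = 81.24
3.7^-0.19 = 0.7799
Denominator = 1.48 × 0.6099 × 81.24 × 0.7799 = 57.19
D / 57.19 = 70200 / 57.19 = 1227
d = 1227^(1/0.81) = 1227^1.2346 = 6509 m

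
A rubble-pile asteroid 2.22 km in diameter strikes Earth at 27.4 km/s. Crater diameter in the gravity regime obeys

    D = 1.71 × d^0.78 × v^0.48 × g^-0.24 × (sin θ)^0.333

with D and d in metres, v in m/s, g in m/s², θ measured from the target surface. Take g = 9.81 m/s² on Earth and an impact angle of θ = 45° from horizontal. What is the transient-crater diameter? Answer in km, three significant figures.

In SI units: d = 2220 m, v = 27400 m/s.
d^0.78 = 2220^0.78 = 407.5
v^0.48 = 27400^0.48 = 134.9
g^-0.24 = 9.81^-0.24 = 0.5781
(sin 45°)^0.333 = 0.7071^0.333 = 0.8910
D = 1.71 × 407.5 × 134.9 × 0.5781 × 0.8910 = 48419 m
   = 48.42 km

D ≈ 48.4 km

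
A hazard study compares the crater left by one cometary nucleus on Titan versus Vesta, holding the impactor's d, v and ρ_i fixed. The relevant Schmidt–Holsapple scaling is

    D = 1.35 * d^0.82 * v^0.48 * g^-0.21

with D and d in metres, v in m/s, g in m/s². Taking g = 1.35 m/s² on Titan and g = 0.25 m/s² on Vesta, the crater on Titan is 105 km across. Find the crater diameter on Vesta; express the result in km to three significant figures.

All impactor-dependent factors cancel in the ratio, leaving D_Vesta/D_Titan = (g_Vesta/g_Titan)^-0.21.
(0.25/1.35)^-0.21 = 0.1852^-0.21 = 1.425
D_Vesta = 1.425 × 105 km = 150 km

D ≈ 150 km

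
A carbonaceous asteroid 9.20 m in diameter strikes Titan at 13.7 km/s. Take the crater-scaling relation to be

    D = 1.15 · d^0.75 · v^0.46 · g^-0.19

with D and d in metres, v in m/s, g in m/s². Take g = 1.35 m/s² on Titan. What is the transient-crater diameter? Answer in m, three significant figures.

D ≈ 459 m

In SI units: v = 13700 m/s.
d^0.75 = 9.2^0.75 = 5.283
v^0.46 = 13700^0.46 = 79.96
g^-0.19 = 1.35^-0.19 = 0.9446
D = 1.15 × 5.283 × 79.96 × 0.9446 = 458.9 m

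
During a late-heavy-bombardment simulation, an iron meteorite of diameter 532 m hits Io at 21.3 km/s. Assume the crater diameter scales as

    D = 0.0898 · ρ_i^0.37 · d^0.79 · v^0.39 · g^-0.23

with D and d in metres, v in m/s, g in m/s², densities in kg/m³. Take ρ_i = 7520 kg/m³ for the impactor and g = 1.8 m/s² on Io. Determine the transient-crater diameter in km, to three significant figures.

D ≈ 14.8 km

In SI units: v = 21300 m/s.
ρ_i^0.37 = 7520^0.37 = 27.18
d^0.79 = 532^0.79 = 142.4
v^0.39 = 21300^0.39 = 48.76
g^-0.23 = 1.8^-0.23 = 0.8735
D = 0.0898 × 27.18 × 142.4 × 48.76 × 0.8735 = 14803 m
   = 14.80 km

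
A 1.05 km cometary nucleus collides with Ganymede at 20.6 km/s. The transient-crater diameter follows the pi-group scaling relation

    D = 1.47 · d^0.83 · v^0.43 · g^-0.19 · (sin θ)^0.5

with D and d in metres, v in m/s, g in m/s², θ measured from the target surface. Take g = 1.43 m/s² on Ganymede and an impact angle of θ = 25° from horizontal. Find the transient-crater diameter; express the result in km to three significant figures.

In SI units: d = 1050 m, v = 20600 m/s.
d^0.83 = 1050^0.83 = 321.8
v^0.43 = 20600^0.43 = 71.61
g^-0.19 = 1.43^-0.19 = 0.9343
(sin 25°)^0.5 = 0.4226^0.5 = 0.6501
D = 1.47 × 321.8 × 71.61 × 0.9343 × 0.6501 = 20575 m
   = 20.58 km

D ≈ 20.6 km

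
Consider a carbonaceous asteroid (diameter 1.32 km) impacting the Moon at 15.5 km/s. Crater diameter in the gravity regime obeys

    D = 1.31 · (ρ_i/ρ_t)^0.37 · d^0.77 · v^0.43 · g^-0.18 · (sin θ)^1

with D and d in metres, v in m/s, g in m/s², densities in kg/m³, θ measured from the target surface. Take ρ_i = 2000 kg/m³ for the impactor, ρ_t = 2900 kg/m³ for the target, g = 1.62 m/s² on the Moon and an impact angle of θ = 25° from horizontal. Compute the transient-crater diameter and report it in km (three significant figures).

In SI units: d = 1320 m, v = 15500 m/s.
(ρ_i/ρ_t)^0.37 = (2000/2900)^0.37 = 0.8716
d^0.77 = 1320^0.77 = 252.8
v^0.43 = 15500^0.43 = 63.36
g^-0.18 = 1.62^-0.18 = 0.9168
(sin 25°)^1 = 0.4226^1 = 0.4226
D = 1.31 × 0.8716 × 252.8 × 63.36 × 0.9168 × 0.4226 = 7086 m
   = 7.086 km

D ≈ 7.09 km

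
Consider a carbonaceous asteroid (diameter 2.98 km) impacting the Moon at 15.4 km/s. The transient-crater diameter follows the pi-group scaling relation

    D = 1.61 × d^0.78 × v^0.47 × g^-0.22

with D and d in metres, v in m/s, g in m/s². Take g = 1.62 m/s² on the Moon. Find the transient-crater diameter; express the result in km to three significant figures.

D ≈ 69.0 km

In SI units: d = 2980 m, v = 15400 m/s.
d^0.78 = 2980^0.78 = 512.7
v^0.47 = 15400^0.47 = 92.93
g^-0.22 = 1.62^-0.22 = 0.8993
D = 1.61 × 512.7 × 92.93 × 0.8993 = 68984 m
   = 68.98 km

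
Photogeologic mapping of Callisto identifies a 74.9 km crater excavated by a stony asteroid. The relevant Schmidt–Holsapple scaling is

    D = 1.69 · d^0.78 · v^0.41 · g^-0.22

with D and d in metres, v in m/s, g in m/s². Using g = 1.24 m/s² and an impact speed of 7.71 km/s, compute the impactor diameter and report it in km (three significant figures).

Rearranging for d: d = [D / (1.69 · 7710^0.41 · 1.24^-0.22)]^(1/0.78).
D = 74900 m.
7710^0.41 = 39.24
1.24^-0.22 = 0.9538
Denominator = 1.69 × 39.24 × 0.9538 = 63.25
D / 63.25 = 74900 / 63.25 = 1184
d = 1184^(1/0.78) = 1184^1.2821 = 8717 m

d ≈ 8.72 km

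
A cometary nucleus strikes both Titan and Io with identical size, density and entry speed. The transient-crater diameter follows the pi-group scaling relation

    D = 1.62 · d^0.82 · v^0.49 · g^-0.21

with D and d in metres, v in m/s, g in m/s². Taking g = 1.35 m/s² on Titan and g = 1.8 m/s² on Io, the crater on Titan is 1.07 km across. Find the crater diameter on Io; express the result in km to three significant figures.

D ≈ 1.01 km

All impactor-dependent factors cancel in the ratio, leaving D_Io/D_Titan = (g_Io/g_Titan)^-0.21.
(1.8/1.35)^-0.21 = 1.333^-0.21 = 0.9414
D_Io = 0.9414 × 1.07 km = 1.01 km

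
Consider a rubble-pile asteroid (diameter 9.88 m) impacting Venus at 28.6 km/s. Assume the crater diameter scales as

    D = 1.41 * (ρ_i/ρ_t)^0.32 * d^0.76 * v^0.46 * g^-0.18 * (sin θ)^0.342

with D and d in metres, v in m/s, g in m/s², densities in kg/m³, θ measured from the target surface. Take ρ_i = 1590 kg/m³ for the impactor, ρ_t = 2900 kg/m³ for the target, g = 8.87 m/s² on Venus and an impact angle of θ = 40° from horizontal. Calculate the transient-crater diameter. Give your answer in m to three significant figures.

D ≈ 432 m

In SI units: v = 28600 m/s.
(ρ_i/ρ_t)^0.32 = (1590/2900)^0.32 = 0.8250
d^0.76 = 9.88^0.76 = 5.702
v^0.46 = 28600^0.46 = 112.2
g^-0.18 = 8.87^-0.18 = 0.6751
(sin 40°)^0.342 = 0.6428^0.342 = 0.8597
D = 1.41 × 0.8250 × 5.702 × 112.2 × 0.6751 × 0.8597 = 431.9 m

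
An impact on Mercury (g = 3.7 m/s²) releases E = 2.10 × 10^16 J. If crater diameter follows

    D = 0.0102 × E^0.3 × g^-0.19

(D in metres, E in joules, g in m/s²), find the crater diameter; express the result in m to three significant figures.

E^0.3 = (2.10 × 10^16)^0.3 = 7.883 × 10^4
g^-0.19 = 3.7^-0.19 = 0.7799
D = 0.0102 × 7.883 × 10^4 × 0.7799 = 627.1 m

D ≈ 627 m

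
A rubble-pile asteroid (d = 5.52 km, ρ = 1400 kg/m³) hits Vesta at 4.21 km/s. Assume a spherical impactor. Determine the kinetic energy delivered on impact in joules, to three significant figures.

E ≈ 1.09 × 10^21 J

d = 5520 m; v = 4210 m/s.
Mass m = (π/6) ρ d³ = (π/6) × 1400 × (5520)³ = 1.233 × 10^14 kg
E = ½ m v² = 0.5 × 1.233 × 10^14 × (4210)² = 1.093 × 10^21 J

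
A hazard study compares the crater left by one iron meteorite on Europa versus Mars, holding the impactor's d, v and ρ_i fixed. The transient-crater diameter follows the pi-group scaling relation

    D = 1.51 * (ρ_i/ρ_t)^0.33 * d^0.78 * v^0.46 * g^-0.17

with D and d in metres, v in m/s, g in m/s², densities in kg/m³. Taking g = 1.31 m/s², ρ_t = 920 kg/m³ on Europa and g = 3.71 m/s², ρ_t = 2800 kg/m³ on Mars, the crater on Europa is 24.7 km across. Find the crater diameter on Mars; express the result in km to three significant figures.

The impactor-only factors (d, v, ρ_i) cancel in the ratio, leaving D_Mars/D_Europa = (g_Mars/g_Europa)^-0.17 · (ρ_t,Europa/ρ_t,Mars)^0.33.
(3.71/1.31)^-0.17 = 2.832^-0.17 = 0.8378
(920/2800)^0.33 = 0.3286^0.33 = 0.6926
Ratio = 0.8378 × 0.6926 = 0.5803
D_Mars = 0.5803 × 24.7 km = 14.3 km

D ≈ 14.3 km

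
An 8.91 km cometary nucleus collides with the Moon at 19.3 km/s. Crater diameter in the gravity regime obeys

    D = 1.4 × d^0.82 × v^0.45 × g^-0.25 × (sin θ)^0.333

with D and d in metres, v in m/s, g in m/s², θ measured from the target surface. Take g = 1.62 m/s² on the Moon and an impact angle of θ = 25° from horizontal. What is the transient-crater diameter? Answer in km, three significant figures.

In SI units: d = 8910 m, v = 19300 m/s.
d^0.82 = 8910^0.82 = 1733
v^0.45 = 19300^0.45 = 84.82
g^-0.25 = 1.62^-0.25 = 0.8864
(sin 25°)^0.333 = 0.4226^0.333 = 0.7506
D = 1.4 × 1733 × 84.82 × 0.8864 × 0.7506 = 1.369 × 10^5 m
   = 136.9 km

D ≈ 137 km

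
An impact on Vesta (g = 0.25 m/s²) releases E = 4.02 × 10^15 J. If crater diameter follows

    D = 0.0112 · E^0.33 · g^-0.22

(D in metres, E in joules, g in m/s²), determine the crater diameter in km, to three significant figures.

E^0.33 = (4.02 × 10^15)^0.33 = 1.411 × 10^5
g^-0.22 = 0.25^-0.22 = 1.357
D = 0.0112 × 1.411 × 10^5 × 1.357 = 2144 m
   = 2.144 km

D ≈ 2.14 km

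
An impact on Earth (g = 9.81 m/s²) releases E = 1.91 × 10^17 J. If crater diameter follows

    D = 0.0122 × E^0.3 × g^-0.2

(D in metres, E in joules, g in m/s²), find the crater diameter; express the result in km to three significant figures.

E^0.3 = (1.91 × 10^17)^0.3 = 1.529 × 10^5
g^-0.2 = 9.81^-0.2 = 0.6334
D = 0.0122 × 1.529 × 10^5 × 0.6334 = 1182 m
   = 1.182 km

D ≈ 1.18 km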